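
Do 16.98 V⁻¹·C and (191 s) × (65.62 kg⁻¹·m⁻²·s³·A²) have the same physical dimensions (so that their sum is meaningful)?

Yes

Expand each in SI base units:
  16.98 V⁻¹·C:  C·V⁻¹ = s·A·(J·C⁻¹)⁻¹ = kg⁻¹·m⁻²·s⁴·A²
  (191 s) × (65.62 kg⁻¹·m⁻²·s³·A²):  [s] · [kg⁻¹·m⁻²·s³·A²] = kg⁻¹·m⁻²·s⁴·A²
Both are kg⁻¹·m⁻²·s⁴·A², so they have the same dimensions and can be added.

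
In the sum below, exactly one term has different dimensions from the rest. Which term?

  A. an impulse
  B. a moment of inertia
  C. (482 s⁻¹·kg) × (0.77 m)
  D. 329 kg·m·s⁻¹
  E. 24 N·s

B.

Expand each in SI base units:
  A. [impulse] = kg·m·s⁻¹
  B. [moment of inertia] = kg·m²
  C. [kg·s⁻¹] · [m] = kg·m·s⁻¹
  D. kg·m·s⁻¹
  E. N·s = kg·m·s⁻²·s = kg·m·s⁻¹
All reduce to kg·m·s⁻¹ except B., which is kg·m².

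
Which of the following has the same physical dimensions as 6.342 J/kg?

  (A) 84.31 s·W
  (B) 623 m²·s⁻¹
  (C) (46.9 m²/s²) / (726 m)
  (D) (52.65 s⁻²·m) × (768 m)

(D)

Reference: J·kg⁻¹ = N·m·kg⁻¹ = m²·s⁻².
Each option:
  (A) W·s = J·s⁻¹·s = kg·m²·s⁻²
  (B) m²·s⁻¹
  (C) [m²·s⁻²] / [m] = m·s⁻²
  (D) [m·s⁻²] · [m] = m²·s⁻²  ← same
Only (D) matches m²·s⁻².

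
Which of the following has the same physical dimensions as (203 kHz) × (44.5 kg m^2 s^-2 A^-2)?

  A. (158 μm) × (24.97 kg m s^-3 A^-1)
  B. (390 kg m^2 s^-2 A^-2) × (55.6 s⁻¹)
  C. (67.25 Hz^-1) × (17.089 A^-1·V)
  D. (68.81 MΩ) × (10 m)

Reference: [s⁻¹] · [kg·m²·s⁻²·A⁻²] = kg·m²·s⁻³·A⁻².
Each option:
  A. [m] · [kg·m·s⁻³·A⁻¹] = kg·m²·s⁻³·A⁻¹
  B. [kg·m²·s⁻²·A⁻²] · [s⁻¹] = kg·m²·s⁻³·A⁻²  ← same
  C. [s] · [kg·m²·s⁻³·A⁻²] = kg·m²·s⁻²·A⁻²
  D. [kg·m²·s⁻³·A⁻²] · [m] = kg·m³·s⁻³·A⁻²
Only B. matches kg·m²·s⁻³·A⁻².

B.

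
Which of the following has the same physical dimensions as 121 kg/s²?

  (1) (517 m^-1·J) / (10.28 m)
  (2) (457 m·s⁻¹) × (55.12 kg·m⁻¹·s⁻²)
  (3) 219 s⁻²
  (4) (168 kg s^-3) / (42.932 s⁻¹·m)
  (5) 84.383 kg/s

(1)

Reference: kg·s⁻².
Each option:
  (1) [kg·m·s⁻²] / [m] = kg·s⁻²  ← same
  (2) [m·s⁻¹] · [kg·m⁻¹·s⁻²] = kg·s⁻³
  (3) s⁻²
  (4) [kg·s⁻³] / [m·s⁻¹] = kg·m⁻¹·s⁻²
  (5) kg·s⁻¹
Only (1) matches kg·s⁻².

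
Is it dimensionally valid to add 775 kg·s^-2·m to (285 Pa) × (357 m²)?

Yes

Dimensions:
  775 kg·s^-2·m:  kg·m·s⁻²
  (285 Pa) × (357 m²):  [kg·m⁻¹·s⁻²] · [m²] = kg·m·s⁻²
Both are kg·m·s⁻², so they have the same dimensions and can be added.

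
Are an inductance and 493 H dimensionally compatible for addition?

In SI base units:
  an inductance:  [inductance] = kg·m²·s⁻²·A⁻²
  493 H:  H = V·s·A⁻¹ = kg·m²·s⁻²·A⁻²
Both are kg·m²·s⁻²·A⁻², so they have the same dimensions and can be added.

Yes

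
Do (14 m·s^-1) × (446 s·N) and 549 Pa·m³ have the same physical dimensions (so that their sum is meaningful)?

Yes

In SI base units:
  (14 m·s^-1) × (446 s·N):  [m·s⁻¹] · [kg·m·s⁻¹] = kg·m²·s⁻²
  549 Pa·m³:  Pa·m³ = N·m⁻²·m³ = kg·m²·s⁻²
Both are kg·m²·s⁻², so they have the same dimensions and can be added.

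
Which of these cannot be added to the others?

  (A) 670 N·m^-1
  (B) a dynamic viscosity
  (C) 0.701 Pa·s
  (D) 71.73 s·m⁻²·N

(A)

Dimensions:
  (A) N·m⁻¹ = kg·m·s⁻²·m⁻¹ = kg·s⁻²
  (B) [dynamic viscosity] = kg·m⁻¹·s⁻¹
  (C) Pa·s = N·m⁻²·s = kg·m⁻¹·s⁻¹
  (D) N·s·m⁻² = kg·m·s⁻²·s·m⁻² = kg·m⁻¹·s⁻¹
All reduce to kg·m⁻¹·s⁻¹ except (A), which is kg·s⁻².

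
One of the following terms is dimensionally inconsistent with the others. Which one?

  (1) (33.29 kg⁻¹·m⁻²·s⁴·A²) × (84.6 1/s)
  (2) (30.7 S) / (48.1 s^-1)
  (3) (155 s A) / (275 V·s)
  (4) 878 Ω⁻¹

Reduce each to base SI dimensions:
  (1) [kg⁻¹·m⁻²·s⁴·A²] · [s⁻¹] = kg⁻¹·m⁻²·s³·A²
  (2) [kg⁻¹·m⁻²·s³·A²] / [s⁻¹] = kg⁻¹·m⁻²·s⁴·A²
  (3) [s·A] / [kg·m²·s⁻²·A⁻¹] = kg⁻¹·m⁻²·s³·A²
  (4) Ω⁻¹ = (V·A⁻¹)⁻¹ = kg⁻¹·m⁻²·s³·A²
All reduce to kg⁻¹·m⁻²·s³·A² except (2), which is kg⁻¹·m⁻²·s⁴·A².

(2)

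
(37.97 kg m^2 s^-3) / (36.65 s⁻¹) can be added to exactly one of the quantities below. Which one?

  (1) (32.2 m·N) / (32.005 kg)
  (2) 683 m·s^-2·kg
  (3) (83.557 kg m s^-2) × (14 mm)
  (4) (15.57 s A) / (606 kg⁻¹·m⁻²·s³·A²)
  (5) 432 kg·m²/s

(3)

Reference: [kg·m²·s⁻³] / [s⁻¹] = kg·m²·s⁻².
Each option:
  (1) [kg·m²·s⁻²] / [kg] = m²·s⁻²
  (2) kg·m·s⁻²
  (3) [kg·m·s⁻²] · [m] = kg·m²·s⁻²  ← same
  (4) [s·A] / [kg⁻¹·m⁻²·s³·A²] = kg·m²·s⁻²·A⁻¹
  (5) kg·m²·s⁻¹
Only (3) matches kg·m²·s⁻².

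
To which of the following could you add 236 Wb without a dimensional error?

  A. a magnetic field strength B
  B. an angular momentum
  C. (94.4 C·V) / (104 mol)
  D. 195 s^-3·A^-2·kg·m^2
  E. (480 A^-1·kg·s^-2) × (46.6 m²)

E.

Reference: Wb = V·s = kg·m²·s⁻²·A⁻¹.
Each option:
  A. [magnetic field strength B] = kg·s⁻²·A⁻¹
  B. [angular momentum] = kg·m²·s⁻¹
  C. [kg·m²·s⁻²] / [mol] = kg·m²·s⁻²·mol⁻¹
  D. kg·m²·s⁻³·A⁻²
  E. [kg·s⁻²·A⁻¹] · [m²] = kg·m²·s⁻²·A⁻¹  ← same
Only E. matches kg·m²·s⁻²·A⁻¹.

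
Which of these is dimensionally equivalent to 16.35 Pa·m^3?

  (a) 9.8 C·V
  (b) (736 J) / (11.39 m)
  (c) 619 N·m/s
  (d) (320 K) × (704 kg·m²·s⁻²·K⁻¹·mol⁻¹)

(a)

Reference: Pa·m³ = N·m⁻²·m³ = kg·m²·s⁻².
Each option:
  (a) C·V = s·A·J·C⁻¹ = kg·m²·s⁻²  ← same
  (b) [kg·m²·s⁻²] / [m] = kg·m·s⁻²
  (c) N·m·s⁻¹ = kg·m·s⁻²·m·s⁻¹ = kg·m²·s⁻³
  (d) [K] · [kg·m²·s⁻²·K⁻¹·mol⁻¹] = kg·m²·s⁻²·mol⁻¹
Only (a) matches kg·m²·s⁻².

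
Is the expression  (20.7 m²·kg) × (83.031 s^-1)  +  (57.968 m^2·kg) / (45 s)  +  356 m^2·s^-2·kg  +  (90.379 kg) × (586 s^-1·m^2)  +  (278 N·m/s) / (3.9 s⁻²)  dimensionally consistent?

Expand each in SI base units:
  (20.7 m²·kg) × (83.031 s^-1):  [kg·m²] · [s⁻¹] = kg·m²·s⁻¹
  (57.968 m^2·kg) / (45 s):  [kg·m²] / [s] = kg·m²·s⁻¹
  356 m^2·s^-2·kg:  kg·m²·s⁻²
  (90.379 kg) × (586 s^-1·m^2):  [kg] · [m²·s⁻¹] = kg·m²·s⁻¹
  (278 N·m/s) / (3.9 s⁻²):  [kg·m²·s⁻³] / [s⁻²] = kg·m²·s⁻¹
The terms do not share a single dimension (kg·m²·s⁻² vs kg·m²·s⁻¹).

No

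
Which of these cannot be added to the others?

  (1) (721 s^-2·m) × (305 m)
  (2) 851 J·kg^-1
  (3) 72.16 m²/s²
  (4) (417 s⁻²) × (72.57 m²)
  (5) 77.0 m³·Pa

(5)

In SI base units:
  (1) [m·s⁻²] · [m] = m²·s⁻²
  (2) J·kg⁻¹ = N·m·kg⁻¹ = m²·s⁻²
  (3) m²·s⁻²
  (4) [s⁻²] · [m²] = m²·s⁻²
  (5) Pa·m³ = N·m⁻²·m³ = kg·m²·s⁻²
All reduce to m²·s⁻² except (5), which is kg·m²·s⁻².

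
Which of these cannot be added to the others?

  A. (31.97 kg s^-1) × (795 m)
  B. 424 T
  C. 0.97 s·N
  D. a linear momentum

B.

Reduce each to base SI dimensions:
  A. [kg·s⁻¹] · [m] = kg·m·s⁻¹
  B. T = Wb·m⁻² = kg·s⁻²·A⁻¹
  C. N·s = kg·m·s⁻²·s = kg·m·s⁻¹
  D. [linear momentum] = kg·m·s⁻¹
All reduce to kg·m·s⁻¹ except B., which is kg·s⁻²·A⁻¹.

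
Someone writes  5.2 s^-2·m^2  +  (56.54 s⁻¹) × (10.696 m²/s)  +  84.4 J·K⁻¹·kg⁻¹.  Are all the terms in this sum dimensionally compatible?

Dimensions:
  5.2 s^-2·m^2:  m²·s⁻²
  (56.54 s⁻¹) × (10.696 m²/s):  [s⁻¹] · [m²·s⁻¹] = m²·s⁻²
  84.4 J·K⁻¹·kg⁻¹:  J·kg⁻¹·K⁻¹ = N·m·kg⁻¹·K⁻¹ = m²·s⁻²·K⁻¹
The terms do not share a single dimension (m²·s⁻² vs m²·s⁻²·K⁻¹).

No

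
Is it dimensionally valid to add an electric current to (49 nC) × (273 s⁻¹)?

In SI base units:
  an electric current:  [electric current] = A
  (49 nC) × (273 s⁻¹):  [s·A] · [s⁻¹] = A
Both are A, so they have the same dimensions and can be added.

Yes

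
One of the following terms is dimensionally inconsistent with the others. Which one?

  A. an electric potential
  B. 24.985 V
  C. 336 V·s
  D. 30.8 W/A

Reduce each to base SI dimensions:
  A. [electric potential] = kg·m²·s⁻³·A⁻¹
  B. V = J·C⁻¹ = kg·m²·s⁻³·A⁻¹
  C. V·s = J·C⁻¹·s = kg·m²·s⁻²·A⁻¹
  D. W·A⁻¹ = J·s⁻¹·A⁻¹ = kg·m²·s⁻³·A⁻¹
All reduce to kg·m²·s⁻³·A⁻¹ except C., which is kg·m²·s⁻²·A⁻¹.

C.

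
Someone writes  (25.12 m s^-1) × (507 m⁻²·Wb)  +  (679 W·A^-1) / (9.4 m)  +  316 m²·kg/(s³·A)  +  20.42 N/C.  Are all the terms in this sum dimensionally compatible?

In SI base units:
  (25.12 m s^-1) × (507 m⁻²·Wb):  [m·s⁻¹] · [kg·s⁻²·A⁻¹] = kg·m·s⁻³·A⁻¹
  (679 W·A^-1) / (9.4 m):  [kg·m²·s⁻³·A⁻¹] / [m] = kg·m·s⁻³·A⁻¹
  316 m²·kg/(s³·A):  kg·m²·s⁻³·A⁻¹
  20.42 N/C:  N·C⁻¹ = kg·m·s⁻²·(s·A)⁻¹ = kg·m·s⁻³·A⁻¹
The terms do not share a single dimension (kg·m²·s⁻³·A⁻¹ vs kg·m·s⁻³·A⁻¹).

No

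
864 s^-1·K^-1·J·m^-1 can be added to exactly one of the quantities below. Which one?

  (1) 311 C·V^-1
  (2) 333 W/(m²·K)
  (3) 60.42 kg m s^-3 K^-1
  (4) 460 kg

(3)

Reference: J·s⁻¹·m⁻¹·K⁻¹ = N·m·s⁻¹·m⁻¹·K⁻¹ = kg·m·s⁻³·K⁻¹.
Each option:
  (1) C·V⁻¹ = s·A·(J·C⁻¹)⁻¹ = kg⁻¹·m⁻²·s⁴·A²
  (2) W·m⁻²·K⁻¹ = J·s⁻¹·m⁻²·K⁻¹ = kg·s⁻³·K⁻¹
  (3) kg·m·s⁻³·K⁻¹  ← same
  (4) kg
Only (3) matches kg·m·s⁻³·K⁻¹.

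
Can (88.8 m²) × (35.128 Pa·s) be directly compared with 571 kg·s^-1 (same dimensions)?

No

In SI base units:
  (88.8 m²) × (35.128 Pa·s):  [m²] · [kg·m⁻¹·s⁻¹] = kg·m·s⁻¹
  571 kg·s^-1:  kg·s⁻¹
kg·m·s⁻¹ ≠ kg·s⁻¹, so they cannot be added.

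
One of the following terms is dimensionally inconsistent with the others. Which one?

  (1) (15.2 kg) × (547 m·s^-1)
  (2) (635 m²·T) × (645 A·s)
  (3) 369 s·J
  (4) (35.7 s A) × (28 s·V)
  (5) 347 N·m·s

(1)

Dimensions:
  (1) [kg] · [m·s⁻¹] = kg·m·s⁻¹
  (2) [kg·m²·s⁻²·A⁻¹] · [s·A] = kg·m²·s⁻¹
  (3) J·s = N·m·s = kg·m²·s⁻¹
  (4) [s·A] · [kg·m²·s⁻²·A⁻¹] = kg·m²·s⁻¹
  (5) N·m·s = kg·m·s⁻²·m·s = kg·m²·s⁻¹
All reduce to kg·m²·s⁻¹ except (1), which is kg·m·s⁻¹.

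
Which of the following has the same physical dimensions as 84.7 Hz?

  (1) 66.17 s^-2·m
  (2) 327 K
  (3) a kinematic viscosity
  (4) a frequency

(4)

Reference: Hz = s⁻¹.
Each option:
  (1) m·s⁻²
  (2) K
  (3) [kinematic viscosity] = m²·s⁻¹
  (4) [frequency] = s⁻¹  ← same
Only (4) matches s⁻¹.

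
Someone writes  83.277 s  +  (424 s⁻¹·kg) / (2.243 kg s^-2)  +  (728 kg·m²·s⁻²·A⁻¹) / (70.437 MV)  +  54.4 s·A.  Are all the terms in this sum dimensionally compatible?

No

Expand each in SI base units:
  83.277 s:  s
  (424 s⁻¹·kg) / (2.243 kg s^-2):  [kg·s⁻¹] / [kg·s⁻²] = s
  (728 kg·m²·s⁻²·A⁻¹) / (70.437 MV):  [kg·m²·s⁻²·A⁻¹] / [kg·m²·s⁻³·A⁻¹] = s
  54.4 s·A:  A·s = s·A
The terms do not share a single dimension (s vs s·A).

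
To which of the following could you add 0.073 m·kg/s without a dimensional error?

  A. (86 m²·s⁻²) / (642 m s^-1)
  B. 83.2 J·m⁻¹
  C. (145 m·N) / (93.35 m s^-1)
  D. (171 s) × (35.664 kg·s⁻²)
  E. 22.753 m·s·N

Reference: kg·m·s⁻¹.
Each option:
  A. [m²·s⁻²] / [m·s⁻¹] = m·s⁻¹
  B. J·m⁻¹ = N·m·m⁻¹ = kg·m·s⁻²
  C. [kg·m²·s⁻²] / [m·s⁻¹] = kg·m·s⁻¹  ← same
  D. [s] · [kg·s⁻²] = kg·s⁻¹
  E. N·m·s = kg·m·s⁻²·m·s = kg·m²·s⁻¹
Only C. matches kg·m·s⁻¹.

C.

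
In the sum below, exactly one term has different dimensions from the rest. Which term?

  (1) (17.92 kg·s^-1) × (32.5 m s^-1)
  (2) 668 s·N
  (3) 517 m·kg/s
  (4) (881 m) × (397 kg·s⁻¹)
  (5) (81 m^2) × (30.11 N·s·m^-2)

(1)

Work out the base dimensions of each:
  (1) [kg·s⁻¹] · [m·s⁻¹] = kg·m·s⁻²
  (2) N·s = kg·m·s⁻²·s = kg·m·s⁻¹
  (3) kg·m·s⁻¹
  (4) [m] · [kg·s⁻¹] = kg·m·s⁻¹
  (5) [m²] · [kg·m⁻¹·s⁻¹] = kg·m·s⁻¹
All reduce to kg·m·s⁻¹ except (1), which is kg·m·s⁻².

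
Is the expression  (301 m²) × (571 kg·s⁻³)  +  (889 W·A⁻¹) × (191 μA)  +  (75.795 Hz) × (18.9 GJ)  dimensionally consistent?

Expand each in SI base units:
  (301 m²) × (571 kg·s⁻³):  [m²] · [kg·s⁻³] = kg·m²·s⁻³
  (889 W·A⁻¹) × (191 μA):  [kg·m²·s⁻³·A⁻¹] · [A] = kg·m²·s⁻³
  (75.795 Hz) × (18.9 GJ):  [s⁻¹] · [kg·m²·s⁻²] = kg·m²·s⁻³
Every term reduces to kg·m²·s⁻³.

Yes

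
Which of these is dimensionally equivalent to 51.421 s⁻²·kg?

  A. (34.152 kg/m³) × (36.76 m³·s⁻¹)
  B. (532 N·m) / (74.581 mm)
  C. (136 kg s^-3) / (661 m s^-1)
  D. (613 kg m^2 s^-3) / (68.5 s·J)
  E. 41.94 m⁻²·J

Reference: kg·s⁻².
Each option:
  A. [kg·m⁻³] · [m³·s⁻¹] = kg·s⁻¹
  B. [kg·m²·s⁻²] / [m] = kg·m·s⁻²
  C. [kg·s⁻³] / [m·s⁻¹] = kg·m⁻¹·s⁻²
  D. [kg·m²·s⁻³] / [kg·m²·s⁻¹] = s⁻²
  E. J·m⁻² = N·m·m⁻² = kg·s⁻²  ← same
Only E. matches kg·s⁻².

E.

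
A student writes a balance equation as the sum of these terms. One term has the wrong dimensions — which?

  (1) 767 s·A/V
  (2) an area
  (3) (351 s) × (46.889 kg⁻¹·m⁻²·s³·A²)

(2)

Work out the base dimensions of each:
  (1) A·s·V⁻¹ = A·s·(J·C⁻¹)⁻¹ = kg⁻¹·m⁻²·s⁴·A²
  (2) [area] = m²
  (3) [s] · [kg⁻¹·m⁻²·s³·A²] = kg⁻¹·m⁻²·s⁴·A²
All reduce to kg⁻¹·m⁻²·s⁴·A² except (2), which is m².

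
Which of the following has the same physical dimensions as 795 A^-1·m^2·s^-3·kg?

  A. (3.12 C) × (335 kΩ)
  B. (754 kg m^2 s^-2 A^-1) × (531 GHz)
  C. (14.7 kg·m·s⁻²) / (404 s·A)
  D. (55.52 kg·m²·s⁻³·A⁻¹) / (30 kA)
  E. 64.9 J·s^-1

B.

Reference: kg·m²·s⁻³·A⁻¹.
Each option:
  A. [s·A] · [kg·m²·s⁻³·A⁻²] = kg·m²·s⁻²·A⁻¹
  B. [kg·m²·s⁻²·A⁻¹] · [s⁻¹] = kg·m²·s⁻³·A⁻¹  ← same
  C. [kg·m·s⁻²] / [s·A] = kg·m·s⁻³·A⁻¹
  D. [kg·m²·s⁻³·A⁻¹] / [A] = kg·m²·s⁻³·A⁻²
  E. J·s⁻¹ = N·m·s⁻¹ = kg·m²·s⁻³
Only B. matches kg·m²·s⁻³·A⁻¹.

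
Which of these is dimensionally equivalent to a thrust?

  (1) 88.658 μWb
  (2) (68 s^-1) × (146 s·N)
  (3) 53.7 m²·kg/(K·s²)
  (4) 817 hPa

(2)

Reference: [thrust] = kg·m·s⁻².
Each option:
  (1) Wb = V·s = kg·m²·s⁻²·A⁻¹
  (2) [s⁻¹] · [kg·m·s⁻¹] = kg·m·s⁻²  ← same
  (3) kg·m²·s⁻²·K⁻¹
  (4) Pa = N·m⁻² = kg·m⁻¹·s⁻²
Only (2) matches kg·m·s⁻².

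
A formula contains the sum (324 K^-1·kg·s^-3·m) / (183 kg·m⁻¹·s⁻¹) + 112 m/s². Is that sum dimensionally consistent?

Reduce each to base SI dimensions:
  (324 K^-1·kg·s^-3·m) / (183 kg·m⁻¹·s⁻¹):  [kg·m·s⁻³·K⁻¹] / [kg·m⁻¹·s⁻¹] = m²·s⁻²·K⁻¹
  112 m/s²:  m·s⁻²
m²·s⁻²·K⁻¹ ≠ m·s⁻², so they cannot be added.

No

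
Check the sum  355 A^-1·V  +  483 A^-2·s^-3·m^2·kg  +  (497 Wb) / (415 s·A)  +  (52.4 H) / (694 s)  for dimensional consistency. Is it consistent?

Reduce each to base SI dimensions:
  355 A^-1·V:  V·A⁻¹ = J·C⁻¹·A⁻¹ = kg·m²·s⁻³·A⁻²
  483 A^-2·s^-3·m^2·kg:  kg·m²·s⁻³·A⁻²
  (497 Wb) / (415 s·A):  [kg·m²·s⁻²·A⁻¹] / [s·A] = kg·m²·s⁻³·A⁻²
  (52.4 H) / (694 s):  [kg·m²·s⁻²·A⁻²] / [s] = kg·m²·s⁻³·A⁻²
Every term reduces to kg·m²·s⁻³·A⁻².

Yes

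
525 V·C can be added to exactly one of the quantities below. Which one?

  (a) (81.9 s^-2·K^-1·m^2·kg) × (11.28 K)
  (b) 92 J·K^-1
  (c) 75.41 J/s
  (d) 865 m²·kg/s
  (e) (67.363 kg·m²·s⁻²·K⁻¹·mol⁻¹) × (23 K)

(a)

Reference: C·V = s·A·J·C⁻¹ = kg·m²·s⁻².
Each option:
  (a) [kg·m²·s⁻²·K⁻¹] · [K] = kg·m²·s⁻²  ← same
  (b) J·K⁻¹ = N·m·K⁻¹ = kg·m²·s⁻²·K⁻¹
  (c) J·s⁻¹ = N·m·s⁻¹ = kg·m²·s⁻³
  (d) kg·m²·s⁻¹
  (e) [kg·m²·s⁻²·K⁻¹·mol⁻¹] · [K] = kg·m²·s⁻²·mol⁻¹
Only (a) matches kg·m²·s⁻².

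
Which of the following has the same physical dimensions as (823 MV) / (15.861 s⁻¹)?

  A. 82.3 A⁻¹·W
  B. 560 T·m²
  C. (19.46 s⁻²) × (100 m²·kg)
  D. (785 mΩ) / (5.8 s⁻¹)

B.

Reference: [kg·m²·s⁻³·A⁻¹] / [s⁻¹] = kg·m²·s⁻²·A⁻¹.
Each option:
  A. W·A⁻¹ = J·s⁻¹·A⁻¹ = kg·m²·s⁻³·A⁻¹
  B. T·m² = Wb·m⁻²·m² = kg·m²·s⁻²·A⁻¹  ← same
  C. [s⁻²] · [kg·m²] = kg·m²·s⁻²
  D. [kg·m²·s⁻³·A⁻²] / [s⁻¹] = kg·m²·s⁻²·A⁻²
Only B. matches kg·m²·s⁻²·A⁻¹.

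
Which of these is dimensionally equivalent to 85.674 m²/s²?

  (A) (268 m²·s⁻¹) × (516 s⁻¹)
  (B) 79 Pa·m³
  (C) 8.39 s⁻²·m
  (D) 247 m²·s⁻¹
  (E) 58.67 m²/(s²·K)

(A)

Reference: m²·s⁻².
Each option:
  (A) [m²·s⁻¹] · [s⁻¹] = m²·s⁻²  ← same
  (B) Pa·m³ = N·m⁻²·m³ = kg·m²·s⁻²
  (C) m·s⁻²
  (D) m²·s⁻¹
  (E) m²·s⁻²·K⁻¹
Only (A) matches m²·s⁻².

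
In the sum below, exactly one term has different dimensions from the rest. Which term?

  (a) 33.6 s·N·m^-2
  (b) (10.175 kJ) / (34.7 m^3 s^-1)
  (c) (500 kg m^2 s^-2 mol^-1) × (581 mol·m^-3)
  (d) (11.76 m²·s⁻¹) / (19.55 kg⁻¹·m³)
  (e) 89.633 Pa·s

Work out the base dimensions of each:
  (a) N·s·m⁻² = kg·m·s⁻²·s·m⁻² = kg·m⁻¹·s⁻¹
  (b) [kg·m²·s⁻²] / [m³·s⁻¹] = kg·m⁻¹·s⁻¹
  (c) [kg·m²·s⁻²·mol⁻¹] · [m⁻³·mol] = kg·m⁻¹·s⁻²
  (d) [m²·s⁻¹] / [kg⁻¹·m³] = kg·m⁻¹·s⁻¹
  (e) Pa·s = N·m⁻²·s = kg·m⁻¹·s⁻¹
All reduce to kg·m⁻¹·s⁻¹ except (c), which is kg·m⁻¹·s⁻².

(c)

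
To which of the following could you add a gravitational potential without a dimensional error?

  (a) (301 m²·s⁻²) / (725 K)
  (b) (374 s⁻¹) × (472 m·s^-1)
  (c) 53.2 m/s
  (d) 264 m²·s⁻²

(d)

Reference: [gravitational potential] = m²·s⁻².
Each option:
  (a) [m²·s⁻²] / [K] = m²·s⁻²·K⁻¹
  (b) [s⁻¹] · [m·s⁻¹] = m·s⁻²
  (c) m·s⁻¹
  (d) m²·s⁻²  ← same
Only (d) matches m²·s⁻².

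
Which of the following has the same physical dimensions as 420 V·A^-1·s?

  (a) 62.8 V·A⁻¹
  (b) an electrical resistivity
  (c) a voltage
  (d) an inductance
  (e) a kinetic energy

Reference: V·s·A⁻¹ = J·C⁻¹·s·A⁻¹ = kg·m²·s⁻²·A⁻².
Each option:
  (a) V·A⁻¹ = J·C⁻¹·A⁻¹ = kg·m²·s⁻³·A⁻²
  (b) [electrical resistivity] = kg·m³·s⁻³·A⁻²
  (c) [voltage] = kg·m²·s⁻³·A⁻¹
  (d) [inductance] = kg·m²·s⁻²·A⁻²  ← same
  (e) [kinetic energy] = kg·m²·s⁻²
Only (d) matches kg·m²·s⁻²·A⁻².

(d)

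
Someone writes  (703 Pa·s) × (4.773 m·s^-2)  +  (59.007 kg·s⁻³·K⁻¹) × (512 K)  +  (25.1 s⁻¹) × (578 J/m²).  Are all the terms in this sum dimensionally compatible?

Yes

Expand each in SI base units:
  (703 Pa·s) × (4.773 m·s^-2):  [kg·m⁻¹·s⁻¹] · [m·s⁻²] = kg·s⁻³
  (59.007 kg·s⁻³·K⁻¹) × (512 K):  [kg·s⁻³·K⁻¹] · [K] = kg·s⁻³
  (25.1 s⁻¹) × (578 J/m²):  [s⁻¹] · [kg·s⁻²] = kg·s⁻³
Every term reduces to kg·s⁻³.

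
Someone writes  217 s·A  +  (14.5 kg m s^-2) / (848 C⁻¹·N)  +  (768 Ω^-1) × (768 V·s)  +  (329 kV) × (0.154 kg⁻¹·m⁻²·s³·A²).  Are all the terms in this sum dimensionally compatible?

No

Work out the base dimensions of each:
  217 s·A:  A·s = s·A
  (14.5 kg m s^-2) / (848 C⁻¹·N):  [kg·m·s⁻²] / [kg·m·s⁻³·A⁻¹] = s·A
  (768 Ω^-1) × (768 V·s):  [kg⁻¹·m⁻²·s³·A²] · [kg·m²·s⁻²·A⁻¹] = s·A
  (329 kV) × (0.154 kg⁻¹·m⁻²·s³·A²):  [kg·m²·s⁻³·A⁻¹] · [kg⁻¹·m⁻²·s³·A²] = A
The terms do not share a single dimension (A vs s·A).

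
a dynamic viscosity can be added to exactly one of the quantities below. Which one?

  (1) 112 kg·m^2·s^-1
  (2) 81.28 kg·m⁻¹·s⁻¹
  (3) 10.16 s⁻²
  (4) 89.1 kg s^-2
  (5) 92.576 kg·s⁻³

(2)

Reference: [dynamic viscosity] = kg·m⁻¹·s⁻¹.
Each option:
  (1) kg·m²·s⁻¹
  (2) kg·m⁻¹·s⁻¹  ← same
  (3) s⁻²
  (4) kg·s⁻²
  (5) kg·s⁻³
Only (2) matches kg·m⁻¹·s⁻¹.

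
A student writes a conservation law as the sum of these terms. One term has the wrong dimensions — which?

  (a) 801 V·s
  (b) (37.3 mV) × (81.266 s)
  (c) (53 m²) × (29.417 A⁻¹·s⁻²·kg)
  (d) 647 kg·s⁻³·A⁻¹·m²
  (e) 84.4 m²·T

(d)

In SI base units:
  (a) V·s = J·C⁻¹·s = kg·m²·s⁻²·A⁻¹
  (b) [kg·m²·s⁻³·A⁻¹] · [s] = kg·m²·s⁻²·A⁻¹
  (c) [m²] · [kg·s⁻²·A⁻¹] = kg·m²·s⁻²·A⁻¹
  (d) kg·m²·s⁻³·A⁻¹
  (e) T·m² = Wb·m⁻²·m² = kg·m²·s⁻²·A⁻¹
All reduce to kg·m²·s⁻²·A⁻¹ except (d), which is kg·m²·s⁻³·A⁻¹.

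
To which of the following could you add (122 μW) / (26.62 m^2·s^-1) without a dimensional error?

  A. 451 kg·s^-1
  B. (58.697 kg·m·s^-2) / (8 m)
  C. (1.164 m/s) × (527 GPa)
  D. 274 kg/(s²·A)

Reference: [kg·m²·s⁻³] / [m²·s⁻¹] = kg·s⁻².
Each option:
  A. kg·s⁻¹
  B. [kg·m·s⁻²] / [m] = kg·s⁻²  ← same
  C. [m·s⁻¹] · [kg·m⁻¹·s⁻²] = kg·s⁻³
  D. kg·s⁻²·A⁻¹
Only B. matches kg·s⁻².

B.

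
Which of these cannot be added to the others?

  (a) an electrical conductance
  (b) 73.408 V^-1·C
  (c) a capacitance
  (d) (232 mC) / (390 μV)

Reduce each to base SI dimensions:
  (a) [electrical conductance] = kg⁻¹·m⁻²·s³·A²
  (b) C·V⁻¹ = s·A·(J·C⁻¹)⁻¹ = kg⁻¹·m⁻²·s⁴·A²
  (c) [capacitance] = kg⁻¹·m⁻²·s⁴·A²
  (d) [s·A] / [kg·m²·s⁻³·A⁻¹] = kg⁻¹·m⁻²·s⁴·A²
All reduce to kg⁻¹·m⁻²·s⁴·A² except (a), which is kg⁻¹·m⁻²·s³·A².

(a)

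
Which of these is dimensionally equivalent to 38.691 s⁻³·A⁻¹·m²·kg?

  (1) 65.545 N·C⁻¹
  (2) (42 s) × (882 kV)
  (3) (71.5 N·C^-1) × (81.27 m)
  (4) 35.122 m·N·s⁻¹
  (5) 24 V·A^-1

Reference: kg·m²·s⁻³·A⁻¹.
Each option:
  (1) N·C⁻¹ = kg·m·s⁻²·(s·A)⁻¹ = kg·m·s⁻³·A⁻¹
  (2) [s] · [kg·m²·s⁻³·A⁻¹] = kg·m²·s⁻²·A⁻¹
  (3) [kg·m·s⁻³·A⁻¹] · [m] = kg·m²·s⁻³·A⁻¹  ← same
  (4) N·m·s⁻¹ = kg·m·s⁻²·m·s⁻¹ = kg·m²·s⁻³
  (5) V·A⁻¹ = J·C⁻¹·A⁻¹ = kg·m²·s⁻³·A⁻²
Only (3) matches kg·m²·s⁻³·A⁻¹.

(3)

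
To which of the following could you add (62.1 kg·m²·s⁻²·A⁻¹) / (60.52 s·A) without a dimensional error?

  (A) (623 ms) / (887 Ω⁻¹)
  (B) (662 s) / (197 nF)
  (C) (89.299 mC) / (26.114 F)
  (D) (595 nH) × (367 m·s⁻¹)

(B)

Reference: [kg·m²·s⁻²·A⁻¹] / [s·A] = kg·m²·s⁻³·A⁻².
Each option:
  (A) [s] / [kg⁻¹·m⁻²·s³·A²] = kg·m²·s⁻²·A⁻²
  (B) [s] / [kg⁻¹·m⁻²·s⁴·A²] = kg·m²·s⁻³·A⁻²  ← same
  (C) [s·A] / [kg⁻¹·m⁻²·s⁴·A²] = kg·m²·s⁻³·A⁻¹
  (D) [kg·m²·s⁻²·A⁻²] · [m·s⁻¹] = kg·m³·s⁻³·A⁻²
Only (B) matches kg·m²·s⁻³·A⁻².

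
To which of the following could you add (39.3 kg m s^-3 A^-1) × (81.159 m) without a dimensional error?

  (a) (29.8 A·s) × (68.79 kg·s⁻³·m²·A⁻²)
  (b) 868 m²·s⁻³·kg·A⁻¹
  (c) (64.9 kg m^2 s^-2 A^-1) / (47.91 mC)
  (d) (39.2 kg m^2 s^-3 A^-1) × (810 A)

(b)

Reference: [kg·m·s⁻³·A⁻¹] · [m] = kg·m²·s⁻³·A⁻¹.
Each option:
  (a) [s·A] · [kg·m²·s⁻³·A⁻²] = kg·m²·s⁻²·A⁻¹
  (b) kg·m²·s⁻³·A⁻¹  ← same
  (c) [kg·m²·s⁻²·A⁻¹] / [s·A] = kg·m²·s⁻³·A⁻²
  (d) [kg·m²·s⁻³·A⁻¹] · [A] = kg·m²·s⁻³
Only (b) matches kg·m²·s⁻³·A⁻¹.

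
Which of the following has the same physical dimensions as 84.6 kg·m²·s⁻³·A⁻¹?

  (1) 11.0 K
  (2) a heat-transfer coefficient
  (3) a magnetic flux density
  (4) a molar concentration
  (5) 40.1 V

(5)

Reference: kg·m²·s⁻³·A⁻¹.
Each option:
  (1) K
  (2) [heat-transfer coefficient] = kg·s⁻³·K⁻¹
  (3) [magnetic flux density] = kg·s⁻²·A⁻¹
  (4) [molar concentration] = m⁻³·mol
  (5) V = J·C⁻¹ = kg·m²·s⁻³·A⁻¹  ← same
Only (5) matches kg·m²·s⁻³·A⁻¹.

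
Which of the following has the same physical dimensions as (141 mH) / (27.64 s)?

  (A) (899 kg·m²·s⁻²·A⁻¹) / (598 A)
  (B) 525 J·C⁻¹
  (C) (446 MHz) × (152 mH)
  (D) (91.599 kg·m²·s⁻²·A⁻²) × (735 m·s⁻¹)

Reference: [kg·m²·s⁻²·A⁻²] / [s] = kg·m²·s⁻³·A⁻².
Each option:
  (A) [kg·m²·s⁻²·A⁻¹] / [A] = kg·m²·s⁻²·A⁻²
  (B) J·C⁻¹ = N·m·(s·A)⁻¹ = kg·m²·s⁻³·A⁻¹
  (C) [s⁻¹] · [kg·m²·s⁻²·A⁻²] = kg·m²·s⁻³·A⁻²  ← same
  (D) [kg·m²·s⁻²·A⁻²] · [m·s⁻¹] = kg·m³·s⁻³·A⁻²
Only (C) matches kg·m²·s⁻³·A⁻².

(C)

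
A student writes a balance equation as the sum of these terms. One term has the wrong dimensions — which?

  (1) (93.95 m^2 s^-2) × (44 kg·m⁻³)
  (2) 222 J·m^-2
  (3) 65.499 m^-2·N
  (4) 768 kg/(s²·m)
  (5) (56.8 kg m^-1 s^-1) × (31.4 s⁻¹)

Reduce each to base SI dimensions:
  (1) [m²·s⁻²] · [kg·m⁻³] = kg·m⁻¹·s⁻²
  (2) J·m⁻² = N·m·m⁻² = kg·s⁻²
  (3) N·m⁻² = kg·m·s⁻²·m⁻² = kg·m⁻¹·s⁻²
  (4) kg·m⁻¹·s⁻²
  (5) [kg·m⁻¹·s⁻¹] · [s⁻¹] = kg·m⁻¹·s⁻²
All reduce to kg·m⁻¹·s⁻² except (2), which is kg·s⁻².

(2)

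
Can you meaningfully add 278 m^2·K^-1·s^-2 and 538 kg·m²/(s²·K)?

Reduce each to base SI dimensions:
  278 m^2·K^-1·s^-2:  m²·s⁻²·K⁻¹
  538 kg·m²/(s²·K):  kg·m²·s⁻²·K⁻¹
m²·s⁻²·K⁻¹ ≠ kg·m²·s⁻²·K⁻¹, so they cannot be added.

No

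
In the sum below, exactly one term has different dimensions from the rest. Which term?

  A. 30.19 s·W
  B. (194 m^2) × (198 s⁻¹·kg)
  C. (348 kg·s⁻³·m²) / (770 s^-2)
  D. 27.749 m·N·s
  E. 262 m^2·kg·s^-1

Dimensions:
  A. W·s = J·s⁻¹·s = kg·m²·s⁻²
  B. [m²] · [kg·s⁻¹] = kg·m²·s⁻¹
  C. [kg·m²·s⁻³] / [s⁻²] = kg·m²·s⁻¹
  D. N·m·s = kg·m·s⁻²·m·s = kg·m²·s⁻¹
  E. kg·m²·s⁻¹
All reduce to kg·m²·s⁻¹ except A., which is kg·m²·s⁻².

A.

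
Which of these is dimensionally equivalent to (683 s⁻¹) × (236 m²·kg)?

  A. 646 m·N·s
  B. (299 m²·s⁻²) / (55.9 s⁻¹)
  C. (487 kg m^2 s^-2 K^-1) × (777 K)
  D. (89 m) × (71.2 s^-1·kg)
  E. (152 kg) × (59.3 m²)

A.

Reference: [s⁻¹] · [kg·m²] = kg·m²·s⁻¹.
Each option:
  A. N·m·s = kg·m·s⁻²·m·s = kg·m²·s⁻¹  ← same
  B. [m²·s⁻²] / [s⁻¹] = m²·s⁻¹
  C. [kg·m²·s⁻²·K⁻¹] · [K] = kg·m²·s⁻²
  D. [m] · [kg·s⁻¹] = kg·m·s⁻¹
  E. [kg] · [m²] = kg·m²
Only A. matches kg·m²·s⁻¹.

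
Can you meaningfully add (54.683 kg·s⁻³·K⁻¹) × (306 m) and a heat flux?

Expand each in SI base units:
  (54.683 kg·s⁻³·K⁻¹) × (306 m):  [kg·s⁻³·K⁻¹] · [m] = kg·m·s⁻³·K⁻¹
  a heat flux:  [heat flux] = kg·s⁻³
kg·m·s⁻³·K⁻¹ ≠ kg·s⁻³, so they cannot be added.

No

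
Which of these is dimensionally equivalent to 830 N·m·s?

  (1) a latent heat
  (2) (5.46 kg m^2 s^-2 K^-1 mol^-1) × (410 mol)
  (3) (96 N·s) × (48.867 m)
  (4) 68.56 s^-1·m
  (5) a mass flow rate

(3)

Reference: N·m·s = kg·m·s⁻²·m·s = kg·m²·s⁻¹.
Each option:
  (1) [latent heat] = m²·s⁻²
  (2) [kg·m²·s⁻²·K⁻¹·mol⁻¹] · [mol] = kg·m²·s⁻²·K⁻¹
  (3) [kg·m·s⁻¹] · [m] = kg·m²·s⁻¹  ← same
  (4) m·s⁻¹
  (5) [mass flow rate] = kg·s⁻¹
Only (3) matches kg·m²·s⁻¹.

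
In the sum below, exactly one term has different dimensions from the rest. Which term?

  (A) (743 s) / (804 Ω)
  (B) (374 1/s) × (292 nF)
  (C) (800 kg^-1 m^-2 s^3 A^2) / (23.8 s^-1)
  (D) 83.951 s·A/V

Work out the base dimensions of each:
  (A) [s] / [kg·m²·s⁻³·A⁻²] = kg⁻¹·m⁻²·s⁴·A²
  (B) [s⁻¹] · [kg⁻¹·m⁻²·s⁴·A²] = kg⁻¹·m⁻²·s³·A²
  (C) [kg⁻¹·m⁻²·s³·A²] / [s⁻¹] = kg⁻¹·m⁻²·s⁴·A²
  (D) A·s·V⁻¹ = A·s·(J·C⁻¹)⁻¹ = kg⁻¹·m⁻²·s⁴·A²
All reduce to kg⁻¹·m⁻²·s⁴·A² except (B), which is kg⁻¹·m⁻²·s³·A².

(B)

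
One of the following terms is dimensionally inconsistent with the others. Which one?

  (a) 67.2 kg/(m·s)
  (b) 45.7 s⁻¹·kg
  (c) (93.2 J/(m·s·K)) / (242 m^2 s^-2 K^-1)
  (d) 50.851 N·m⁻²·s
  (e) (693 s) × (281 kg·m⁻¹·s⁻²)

Reduce each to base SI dimensions:
  (a) kg·m⁻¹·s⁻¹
  (b) kg·s⁻¹
  (c) [kg·m·s⁻³·K⁻¹] / [m²·s⁻²·K⁻¹] = kg·m⁻¹·s⁻¹
  (d) N·s·m⁻² = kg·m·s⁻²·s·m⁻² = kg·m⁻¹·s⁻¹
  (e) [s] · [kg·m⁻¹·s⁻²] = kg·m⁻¹·s⁻¹
All reduce to kg·m⁻¹·s⁻¹ except (b), which is kg·s⁻¹.

(b)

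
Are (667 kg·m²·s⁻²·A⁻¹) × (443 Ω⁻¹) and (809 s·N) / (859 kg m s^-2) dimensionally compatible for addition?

Dimensions:
  (667 kg·m²·s⁻²·A⁻¹) × (443 Ω⁻¹):  [kg·m²·s⁻²·A⁻¹] · [kg⁻¹·m⁻²·s³·A²] = s·A
  (809 s·N) / (859 kg m s^-2):  [kg·m·s⁻¹] / [kg·m·s⁻²] = s
s·A ≠ s, so they cannot be added.

No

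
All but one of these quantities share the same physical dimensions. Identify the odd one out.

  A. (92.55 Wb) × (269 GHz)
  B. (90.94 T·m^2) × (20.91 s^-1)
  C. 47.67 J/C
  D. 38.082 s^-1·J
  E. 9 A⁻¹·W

Reduce each to base SI dimensions:
  A. [kg·m²·s⁻²·A⁻¹] · [s⁻¹] = kg·m²·s⁻³·A⁻¹
  B. [kg·m²·s⁻²·A⁻¹] · [s⁻¹] = kg·m²·s⁻³·A⁻¹
  C. J·C⁻¹ = N·m·(s·A)⁻¹ = kg·m²·s⁻³·A⁻¹
  D. J·s⁻¹ = N·m·s⁻¹ = kg·m²·s⁻³
  E. W·A⁻¹ = J·s⁻¹·A⁻¹ = kg·m²·s⁻³·A⁻¹
All reduce to kg·m²·s⁻³·A⁻¹ except D., which is kg·m²·s⁻³.

D.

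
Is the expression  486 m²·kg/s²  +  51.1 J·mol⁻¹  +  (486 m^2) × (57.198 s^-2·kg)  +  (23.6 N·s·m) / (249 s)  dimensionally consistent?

No

Dimensions:
  486 m²·kg/s²:  kg·m²·s⁻²
  51.1 J·mol⁻¹:  J·mol⁻¹ = N·m·mol⁻¹ = kg·m²·s⁻²·mol⁻¹
  (486 m^2) × (57.198 s^-2·kg):  [m²] · [kg·s⁻²] = kg·m²·s⁻²
  (23.6 N·s·m) / (249 s):  [kg·m²·s⁻¹] / [s] = kg·m²·s⁻²
The terms do not share a single dimension (kg·m²·s⁻² vs kg·m²·s⁻²·mol⁻¹).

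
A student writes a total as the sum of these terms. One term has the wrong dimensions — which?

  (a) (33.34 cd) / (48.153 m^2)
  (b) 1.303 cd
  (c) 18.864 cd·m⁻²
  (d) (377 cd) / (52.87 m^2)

(b)

Expand each in SI base units:
  (a) [cd] / [m²] = m⁻²·cd
  (b) cd
  (c) cd·m⁻² = m⁻²·cd
  (d) [cd] / [m²] = m⁻²·cd
All reduce to m⁻²·cd except (b), which is cd.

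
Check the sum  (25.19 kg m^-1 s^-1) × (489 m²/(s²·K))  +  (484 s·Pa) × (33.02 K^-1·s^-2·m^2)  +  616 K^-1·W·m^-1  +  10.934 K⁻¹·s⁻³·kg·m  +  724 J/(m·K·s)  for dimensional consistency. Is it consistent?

Yes

Work out the base dimensions of each:
  (25.19 kg m^-1 s^-1) × (489 m²/(s²·K)):  [kg·m⁻¹·s⁻¹] · [m²·s⁻²·K⁻¹] = kg·m·s⁻³·K⁻¹
  (484 s·Pa) × (33.02 K^-1·s^-2·m^2):  [kg·m⁻¹·s⁻¹] · [m²·s⁻²·K⁻¹] = kg·m·s⁻³·K⁻¹
  616 K^-1·W·m^-1:  W·m⁻¹·K⁻¹ = J·s⁻¹·m⁻¹·K⁻¹ = kg·m·s⁻³·K⁻¹
  10.934 K⁻¹·s⁻³·kg·m:  kg·m·s⁻³·K⁻¹
  724 J/(m·K·s):  J·s⁻¹·m⁻¹·K⁻¹ = N·m·s⁻¹·m⁻¹·K⁻¹ = kg·m·s⁻³·K⁻¹
Every term reduces to kg·m·s⁻³·K⁻¹.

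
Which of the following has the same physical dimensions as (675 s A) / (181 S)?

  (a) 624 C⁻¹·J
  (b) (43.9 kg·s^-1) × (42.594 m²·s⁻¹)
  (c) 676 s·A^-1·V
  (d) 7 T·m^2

(d)

Reference: [s·A] / [kg⁻¹·m⁻²·s³·A²] = kg·m²·s⁻²·A⁻¹.
Each option:
  (a) J·C⁻¹ = N·m·(s·A)⁻¹ = kg·m²·s⁻³·A⁻¹
  (b) [kg·s⁻¹] · [m²·s⁻¹] = kg·m²·s⁻²
  (c) V·s·A⁻¹ = J·C⁻¹·s·A⁻¹ = kg·m²·s⁻²·A⁻²
  (d) T·m² = Wb·m⁻²·m² = kg·m²·s⁻²·A⁻¹  ← same
Only (d) matches kg·m²·s⁻²·A⁻¹.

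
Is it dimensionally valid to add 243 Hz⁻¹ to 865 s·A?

Work out the base dimensions of each:
  243 Hz⁻¹:  Hz⁻¹ = (s⁻¹)⁻¹ = s
  865 s·A:  A·s = s·A
s ≠ s·A, so they cannot be added.

No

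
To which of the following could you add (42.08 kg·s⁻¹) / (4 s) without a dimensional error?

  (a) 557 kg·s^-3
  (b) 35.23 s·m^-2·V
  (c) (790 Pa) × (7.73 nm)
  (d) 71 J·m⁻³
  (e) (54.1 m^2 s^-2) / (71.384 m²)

(c)

Reference: [kg·s⁻¹] / [s] = kg·s⁻².
Each option:
  (a) kg·s⁻³
  (b) V·s·m⁻² = J·C⁻¹·s·m⁻² = kg·s⁻²·A⁻¹
  (c) [kg·m⁻¹·s⁻²] · [m] = kg·s⁻²  ← same
  (d) J·m⁻³ = N·m·m⁻³ = kg·m⁻¹·s⁻²
  (e) [m²·s⁻²] / [m²] = s⁻²
Only (c) matches kg·s⁻².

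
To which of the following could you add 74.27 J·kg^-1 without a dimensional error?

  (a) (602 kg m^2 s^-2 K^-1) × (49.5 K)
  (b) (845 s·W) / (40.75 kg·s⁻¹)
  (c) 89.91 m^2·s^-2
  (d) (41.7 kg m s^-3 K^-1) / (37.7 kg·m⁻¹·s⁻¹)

Reference: J·kg⁻¹ = N·m·kg⁻¹ = m²·s⁻².
Each option:
  (a) [kg·m²·s⁻²·K⁻¹] · [K] = kg·m²·s⁻²
  (b) [kg·m²·s⁻²] / [kg·s⁻¹] = m²·s⁻¹
  (c) m²·s⁻²  ← same
  (d) [kg·m·s⁻³·K⁻¹] / [kg·m⁻¹·s⁻¹] = m²·s⁻²·K⁻¹
Only (c) matches m²·s⁻².

(c)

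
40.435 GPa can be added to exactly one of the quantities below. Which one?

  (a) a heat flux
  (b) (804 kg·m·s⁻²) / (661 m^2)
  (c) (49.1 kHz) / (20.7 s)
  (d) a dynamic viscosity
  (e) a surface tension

Reference: Pa = N·m⁻² = kg·m⁻¹·s⁻².
Each option:
  (a) [heat flux] = kg·s⁻³
  (b) [kg·m·s⁻²] / [m²] = kg·m⁻¹·s⁻²  ← same
  (c) [s⁻¹] / [s] = s⁻²
  (d) [dynamic viscosity] = kg·m⁻¹·s⁻¹
  (e) [surface tension] = kg·s⁻²
Only (b) matches kg·m⁻¹·s⁻².

(b)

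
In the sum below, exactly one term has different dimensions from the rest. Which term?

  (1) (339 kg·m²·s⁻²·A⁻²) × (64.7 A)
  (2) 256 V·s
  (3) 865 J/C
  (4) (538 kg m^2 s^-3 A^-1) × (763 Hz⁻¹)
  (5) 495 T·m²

(3)

In SI base units:
  (1) [kg·m²·s⁻²·A⁻²] · [A] = kg·m²·s⁻²·A⁻¹
  (2) V·s = J·C⁻¹·s = kg·m²·s⁻²·A⁻¹
  (3) J·C⁻¹ = N·m·(s·A)⁻¹ = kg·m²·s⁻³·A⁻¹
  (4) [kg·m²·s⁻³·A⁻¹] · [s] = kg·m²·s⁻²·A⁻¹
  (5) T·m² = Wb·m⁻²·m² = kg·m²·s⁻²·A⁻¹
All reduce to kg·m²·s⁻²·A⁻¹ except (3), which is kg·m²·s⁻³·A⁻¹.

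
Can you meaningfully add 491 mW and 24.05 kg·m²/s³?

Yes

In SI base units:
  491 mW:  W = J·s⁻¹ = kg·m²·s⁻³
  24.05 kg·m²/s³:  kg·m²·s⁻³
Both are kg·m²·s⁻³, so they have the same dimensions and can be added.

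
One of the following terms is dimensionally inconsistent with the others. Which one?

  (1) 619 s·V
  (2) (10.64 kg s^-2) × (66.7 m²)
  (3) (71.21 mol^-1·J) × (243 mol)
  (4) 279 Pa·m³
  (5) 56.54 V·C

(1)

In SI base units:
  (1) V·s = J·C⁻¹·s = kg·m²·s⁻²·A⁻¹
  (2) [kg·s⁻²] · [m²] = kg·m²·s⁻²
  (3) [kg·m²·s⁻²·mol⁻¹] · [mol] = kg·m²·s⁻²
  (4) Pa·m³ = N·m⁻²·m³ = kg·m²·s⁻²
  (5) C·V = s·A·J·C⁻¹ = kg·m²·s⁻²
All reduce to kg·m²·s⁻² except (1), which is kg·m²·s⁻²·A⁻¹.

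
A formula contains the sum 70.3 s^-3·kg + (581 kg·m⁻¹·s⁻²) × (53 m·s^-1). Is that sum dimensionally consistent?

Expand each in SI base units:
  70.3 s^-3·kg:  kg·s⁻³
  (581 kg·m⁻¹·s⁻²) × (53 m·s^-1):  [kg·m⁻¹·s⁻²] · [m·s⁻¹] = kg·s⁻³
Both are kg·s⁻³, so they have the same dimensions and can be added.

Yes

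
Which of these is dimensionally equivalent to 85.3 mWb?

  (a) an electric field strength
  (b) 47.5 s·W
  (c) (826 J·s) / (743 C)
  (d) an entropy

(c)

Reference: Wb = V·s = kg·m²·s⁻²·A⁻¹.
Each option:
  (a) [electric field strength] = kg·m·s⁻³·A⁻¹
  (b) W·s = J·s⁻¹·s = kg·m²·s⁻²
  (c) [kg·m²·s⁻¹] / [s·A] = kg·m²·s⁻²·A⁻¹  ← same
  (d) [entropy] = kg·m²·s⁻²·K⁻¹
Only (c) matches kg·m²·s⁻²·A⁻¹.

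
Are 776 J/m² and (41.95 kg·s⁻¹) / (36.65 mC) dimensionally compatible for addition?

Work out the base dimensions of each:
  776 J/m²:  J·m⁻² = N·m·m⁻² = kg·s⁻²
  (41.95 kg·s⁻¹) / (36.65 mC):  [kg·s⁻¹] / [s·A] = kg·s⁻²·A⁻¹
kg·s⁻² ≠ kg·s⁻²·A⁻¹, so they cannot be added.

No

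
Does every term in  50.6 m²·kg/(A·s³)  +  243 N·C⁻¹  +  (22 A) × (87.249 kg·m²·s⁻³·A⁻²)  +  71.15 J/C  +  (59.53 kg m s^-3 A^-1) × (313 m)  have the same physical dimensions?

Reduce each to base SI dimensions:
  50.6 m²·kg/(A·s³):  kg·m²·s⁻³·A⁻¹
  243 N·C⁻¹:  N·C⁻¹ = kg·m·s⁻²·(s·A)⁻¹ = kg·m·s⁻³·A⁻¹
  (22 A) × (87.249 kg·m²·s⁻³·A⁻²):  [A] · [kg·m²·s⁻³·A⁻²] = kg·m²·s⁻³·A⁻¹
  71.15 J/C:  J·C⁻¹ = N·m·(s·A)⁻¹ = kg·m²·s⁻³·A⁻¹
  (59.53 kg m s^-3 A^-1) × (313 m):  [kg·m·s⁻³·A⁻¹] · [m] = kg·m²·s⁻³·A⁻¹
The terms do not share a single dimension (kg·m²·s⁻³·A⁻¹ vs kg·m·s⁻³·A⁻¹).

No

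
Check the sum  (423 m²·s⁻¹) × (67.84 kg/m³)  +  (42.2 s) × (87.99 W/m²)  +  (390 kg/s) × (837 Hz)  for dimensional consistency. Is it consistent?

No

In SI base units:
  (423 m²·s⁻¹) × (67.84 kg/m³):  [m²·s⁻¹] · [kg·m⁻³] = kg·m⁻¹·s⁻¹
  (42.2 s) × (87.99 W/m²):  [s] · [kg·s⁻³] = kg·s⁻²
  (390 kg/s) × (837 Hz):  [kg·s⁻¹] · [s⁻¹] = kg·s⁻²
The terms do not share a single dimension (kg·m⁻¹·s⁻¹ vs kg·s⁻²).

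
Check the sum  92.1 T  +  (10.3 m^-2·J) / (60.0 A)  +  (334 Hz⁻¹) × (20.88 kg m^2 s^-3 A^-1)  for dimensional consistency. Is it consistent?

Expand each in SI base units:
  92.1 T:  T = Wb·m⁻² = kg·s⁻²·A⁻¹
  (10.3 m^-2·J) / (60.0 A):  [kg·s⁻²] / [A] = kg·s⁻²·A⁻¹
  (334 Hz⁻¹) × (20.88 kg m^2 s^-3 A^-1):  [s] · [kg·m²·s⁻³·A⁻¹] = kg·m²·s⁻²·A⁻¹
The terms do not share a single dimension (kg·m²·s⁻²·A⁻¹ vs kg·s⁻²·A⁻¹).

No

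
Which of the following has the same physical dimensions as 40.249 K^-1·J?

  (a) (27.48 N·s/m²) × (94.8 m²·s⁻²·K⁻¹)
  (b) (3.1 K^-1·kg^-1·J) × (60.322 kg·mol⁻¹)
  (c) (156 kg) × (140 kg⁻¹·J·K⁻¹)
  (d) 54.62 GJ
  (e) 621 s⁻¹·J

(c)

Reference: J·K⁻¹ = N·m·K⁻¹ = kg·m²·s⁻²·K⁻¹.
Each option:
  (a) [kg·m⁻¹·s⁻¹] · [m²·s⁻²·K⁻¹] = kg·m·s⁻³·K⁻¹
  (b) [m²·s⁻²·K⁻¹] · [kg·mol⁻¹] = kg·m²·s⁻²·K⁻¹·mol⁻¹
  (c) [kg] · [m²·s⁻²·K⁻¹] = kg·m²·s⁻²·K⁻¹  ← same
  (d) J = N·m = kg·m²·s⁻²
  (e) J·s⁻¹ = N·m·s⁻¹ = kg·m²·s⁻³
Only (c) matches kg·m²·s⁻²·K⁻¹.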